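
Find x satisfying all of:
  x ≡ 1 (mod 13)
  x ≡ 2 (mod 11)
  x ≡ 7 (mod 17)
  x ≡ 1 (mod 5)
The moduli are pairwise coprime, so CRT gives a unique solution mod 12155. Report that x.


Product of moduli M = 13 · 11 · 17 · 5 = 12155.
Merge one congruence at a time:
  Start: x ≡ 1 (mod 13).
  Combine with x ≡ 2 (mod 11); new modulus lcm = 143.
    Write x = 1 + 13·t and substitute into x ≡ 2 (mod 11): 13·t ≡ 2 − 1 = 1 (mod 11).
    Reduce coefficients mod 11: 2·t ≡ 1 (mod 11).
    The inverse of 2 mod 11 is 6 (since 2·6 = 12 = 1·11 + 1), so t ≡ 6·1 = 6 ≡ 6 (mod 11).
    Then x = 1 + 13·6 = 79, valid modulo lcm(13, 11) = 143: x ≡ 79 (mod 143).
  Combine with x ≡ 7 (mod 17); new modulus lcm = 2431.
    Write x = 79 + 143·t and substitute into x ≡ 7 (mod 17): 143·t ≡ 7 − 79 = -72 (mod 17).
    Reduce coefficients mod 17: 7·t ≡ 13 (mod 17).
    The inverse of 7 mod 17 is 5 (since 7·5 = 35 = 2·17 + 1), so t ≡ 5·13 = 65 ≡ 14 (mod 17).
    Then x = 79 + 143·14 = 2081, valid modulo lcm(143, 17) = 2431: x ≡ 2081 (mod 2431).
  Combine with x ≡ 1 (mod 5); new modulus lcm = 12155.
    Write x = 2081 + 2431·t and substitute into x ≡ 1 (mod 5): 2431·t ≡ 1 − 2081 = -2080 (mod 5).
    Reduce coefficients mod 5: 1·t ≡ 0 (mod 5).
    So t ≡ 0 (mod 5).
    Then x = 2081 + 2431·0 = 2081, valid modulo lcm(2431, 5) = 12155: x ≡ 2081 (mod 12155).
Verify against each original: 2081 mod 13 = 1, 2081 mod 11 = 2, 2081 mod 17 = 7, 2081 mod 5 = 1.

x ≡ 2081 (mod 12155).


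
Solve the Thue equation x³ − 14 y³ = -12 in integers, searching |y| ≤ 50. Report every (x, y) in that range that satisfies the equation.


The equation is x³ - 14y³ = -12. For fixed y, x³ = 14·y³ − 12, so a solution requires the RHS to be a perfect cube.
Strategy: iterate y from -50 to 50, compute RHS = 14·y³ − 12, and check whether it is a (positive or negative) perfect cube.
Check small values of y:
  y = 0: RHS = -12 is not a perfect cube.
  y = 1: RHS = 2 is not a perfect cube.
  y = -1: RHS = -26 is not a perfect cube.
  y = 2: RHS = 100 is not a perfect cube.
  y = -2: RHS = -124 is not a perfect cube.
  y = 3: RHS = 366 is not a perfect cube.
  y = -3: RHS = -390 is not a perfect cube.
Continuing the search up to |y| = 50 finds no solutions either.
No (x, y) in the scanned range satisfies the equation.

No integer solutions with |y| ≤ 50.


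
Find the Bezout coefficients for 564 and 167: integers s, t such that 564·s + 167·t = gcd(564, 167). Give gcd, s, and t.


Euclidean algorithm on (564, 167) — divide until remainder is 0:
  564 = 3 · 167 + 63
  167 = 2 · 63 + 41
  63 = 1 · 41 + 22
  41 = 1 · 22 + 19
  22 = 1 · 19 + 3
  19 = 6 · 3 + 1
  3 = 3 · 1 + 0
gcd(564, 167) = 1.
Track Bezout coefficients alongside the remainders: start with r₀ = 564 = a·1 + b·0 (s = 1, t = 0) and r₁ = 167 = a·0 + b·1 (s = 0, t = 1); each new remainder r_{k+1} = r_{k-1} − q_k·r_k inherits s_{k+1} = s_{k-1} − q_k·s_k, t_{k+1} = t_{k-1} − q_k·t_k, so r_k = a·s_k + b·t_k at every step:
  q = 3: r = 63, s = 1 − 3·0 = 1, t = 0 − 3·1 = -3  (check: 564·1 + 167·(-3) = 63)
  q = 2: r = 41, s = 0 − 2·1 = -2, t = 1 − 2·(-3) = 7  (check: 564·(-2) + 167·7 = 41)
  q = 1: r = 22, s = 1 − 1·(-2) = 3, t = -3 − 1·7 = -10  (check: 564·3 + 167·(-10) = 22)
  q = 1: r = 19, s = -2 − 1·3 = -5, t = 7 − 1·(-10) = 17  (check: 564·(-5) + 167·17 = 19)
  q = 1: r = 3, s = 3 − 1·(-5) = 8, t = -10 − 1·17 = -27  (check: 564·8 + 167·(-27) = 3)
  q = 6: r = 1, s = -5 − 6·8 = -53, t = 17 − 6·(-27) = 179  (check: 564·(-53) + 167·179 = 1)
The row with r = 1 (the gcd) gives the Bezout coefficients s = -53, t = 179.
Result: 564 · (-53) + 167 · (179) = 1.

gcd(564, 167) = 1; s = -53, t = 179 (check: 564·(-53) + 167·179 = 1).


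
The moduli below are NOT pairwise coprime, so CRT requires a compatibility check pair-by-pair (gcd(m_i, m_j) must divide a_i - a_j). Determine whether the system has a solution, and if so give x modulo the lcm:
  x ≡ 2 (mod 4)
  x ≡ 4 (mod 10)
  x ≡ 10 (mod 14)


Moduli 4, 10, 14 are not pairwise coprime, so CRT works modulo lcm(m_i) when all pairwise compatibility conditions hold.
Pairwise compatibility: gcd(m_i, m_j) must divide a_i - a_j for every pair.
Merge one congruence at a time:
  Start: x ≡ 2 (mod 4).
  Combine with x ≡ 4 (mod 10): gcd(4, 10) = 2; 4 - 2 = 2, which IS divisible by 2, so compatible.
    Write x = 2 + 4·t and substitute into x ≡ 4 (mod 10): 4·t ≡ 4 − 2 = 2 (mod 10).
    Divide the congruence (and modulus) by g = 2: 2·t ≡ 1 (mod 5).
    The inverse of 2 mod 5 is 3 (since 2·3 = 6 = 1·5 + 1), so t ≡ 3·1 = 3 ≡ 3 (mod 5).
    Then x = 2 + 4·3 = 14, valid modulo lcm(4, 10) = 20: x ≡ 14 (mod 20).
  Combine with x ≡ 10 (mod 14): gcd(20, 14) = 2; 10 - 14 = -4, which IS divisible by 2, so compatible.
    Write x = 14 + 20·t and substitute into x ≡ 10 (mod 14): 20·t ≡ 10 − 14 = -4 (mod 14).
    Divide the congruence (and modulus) by g = 2: 10·t ≡ -2 (mod 7).
    Reduce coefficients mod 7: 3·t ≡ 5 (mod 7).
    The inverse of 3 mod 7 is 5 (since 3·5 = 15 = 2·7 + 1), so t ≡ 5·5 = 25 ≡ 4 (mod 7).
    Then x = 14 + 20·4 = 94, valid modulo lcm(20, 14) = 140: x ≡ 94 (mod 140).
Verify: 94 mod 4 = 2, 94 mod 10 = 4, 94 mod 14 = 10.

x ≡ 94 (mod 140).


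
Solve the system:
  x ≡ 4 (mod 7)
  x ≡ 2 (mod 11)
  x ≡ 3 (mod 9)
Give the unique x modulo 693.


Moduli 7, 11, 9 are pairwise coprime; by CRT there is a unique solution modulo M = 7 · 11 · 9 = 693.
Solve pairwise, accumulating the modulus:
  Start with x ≡ 4 (mod 7).
  Combine with x ≡ 2 (mod 11): since gcd(7, 11) = 1, we get a unique residue mod 77.
    Write x = 4 + 7·t and substitute into x ≡ 2 (mod 11): 7·t ≡ 2 − 4 = -2 (mod 11).
    Reduce coefficients mod 11: 7·t ≡ 9 (mod 11).
    The inverse of 7 mod 11 is 8 (since 7·8 = 56 = 5·11 + 1), so t ≡ 8·9 = 72 ≡ 6 (mod 11).
    Then x = 4 + 7·6 = 46, valid modulo lcm(7, 11) = 77: x ≡ 46 (mod 77).
  Combine with x ≡ 3 (mod 9): since gcd(77, 9) = 1, we get a unique residue mod 693.
    Write x = 46 + 77·t and substitute into x ≡ 3 (mod 9): 77·t ≡ 3 − 46 = -43 (mod 9).
    Reduce coefficients mod 9: 5·t ≡ 2 (mod 9).
    The inverse of 5 mod 9 is 2 (since 5·2 = 10 = 1·9 + 1), so t ≡ 2·2 = 4 ≡ 4 (mod 9).
    Then x = 46 + 77·4 = 354, valid modulo lcm(77, 9) = 693: x ≡ 354 (mod 693).
Verify: 354 mod 7 = 4 ✓, 354 mod 11 = 2 ✓, 354 mod 9 = 3 ✓.

x ≡ 354 (mod 693).


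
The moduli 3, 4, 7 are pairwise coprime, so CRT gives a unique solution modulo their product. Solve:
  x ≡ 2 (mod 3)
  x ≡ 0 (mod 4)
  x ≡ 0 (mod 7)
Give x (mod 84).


Moduli 3, 4, 7 are pairwise coprime; by CRT there is a unique solution modulo M = 3 · 4 · 7 = 84.
Solve pairwise, accumulating the modulus:
  Start with x ≡ 2 (mod 3).
  Combine with x ≡ 0 (mod 4): since gcd(3, 4) = 1, we get a unique residue mod 12.
    Write x = 2 + 3·t and substitute into x ≡ 0 (mod 4): 3·t ≡ 0 − 2 = -2 (mod 4).
    Reduce coefficients mod 4: 3·t ≡ 2 (mod 4).
    The inverse of 3 mod 4 is 3 (since 3·3 = 9 = 2·4 + 1), so t ≡ 3·2 = 6 ≡ 2 (mod 4).
    Then x = 2 + 3·2 = 8, valid modulo lcm(3, 4) = 12: x ≡ 8 (mod 12).
  Combine with x ≡ 0 (mod 7): since gcd(12, 7) = 1, we get a unique residue mod 84.
    Write x = 8 + 12·t and substitute into x ≡ 0 (mod 7): 12·t ≡ 0 − 8 = -8 (mod 7).
    Reduce coefficients mod 7: 5·t ≡ 6 (mod 7).
    The inverse of 5 mod 7 is 3 (since 5·3 = 15 = 2·7 + 1), so t ≡ 3·6 = 18 ≡ 4 (mod 7).
    Then x = 8 + 12·4 = 56, valid modulo lcm(12, 7) = 84: x ≡ 56 (mod 84).
Verify: 56 mod 3 = 2 ✓, 56 mod 4 = 0 ✓, 56 mod 7 = 0 ✓.

x ≡ 56 (mod 84).


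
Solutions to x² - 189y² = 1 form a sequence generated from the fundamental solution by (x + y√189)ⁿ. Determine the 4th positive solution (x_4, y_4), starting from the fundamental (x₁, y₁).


Step 1: Find the fundamental solution (x₁, y₁) of x² - 189y² = 1.
  Expand √189 as a continued fraction. a₀ = ⌊√189⌋ = 13; iterate m_{k+1} = d_k·a_k − m_k, d_{k+1} = (189 − m_{k+1}²)/d_k, a_{k+1} = ⌊(a₀ + m_{k+1})/d_{k+1}⌋ (starting m₀ = 0, d₀ = 1), with convergents p_k = a_k·p_{k-1} + p_{k-2}, q_k = a_k·q_{k-1} + q_{k-2} (p₋₁ = 1, q₋₁ = 0):
  k = 0: a₀ = 13; p₀/q₀ = 13/1; p₀² − 189·q₀² = 169 − 189 = -20.
  k = 1: m = 13, d = 20, a = ⌊(13 + 13)/20⌋ = 1; p/q = (1·13 + 1)/(1·1 + 0) = 14/1; p² − 189·q² = 196 − 189 = 7.
  k = 2: m = 7, d = 7, a = ⌊(13 + 7)/7⌋ = 2; p/q = (2·14 + 13)/(2·1 + 1) = 41/3; p² − 189·q² = 1681 − 1701 = -20.
  k = 3: m = 7, d = 20, a = ⌊(13 + 7)/20⌋ = 1; p/q = (1·41 + 14)/(1·3 + 1) = 55/4; p² − 189·q² = 3025 − 3024 = 1.
  The first convergent with p² − 189·q² = 1 gives the fundamental solution (x₁, y₁) = (55, 4).
Step 2: Apply the recurrence (x_{n+1}, y_{n+1}) = (x₁x_n + 189y₁y_n, x₁y_n + y₁x_n) repeatedly.
  From (x_1, y_1) = (55, 4): x_2 = 55·55 + 189·4·4 = 6049; y_2 = 55·4 + 4·55 = 440.
  From (x_2, y_2) = (6049, 440): x_3 = 55·6049 + 189·4·440 = 665335; y_3 = 55·440 + 4·6049 = 48396.
  From (x_3, y_3) = (665335, 48396): x_4 = 55·665335 + 189·4·48396 = 73180801; y_4 = 55·48396 + 4·665335 = 5323120.
Step 3: Verify x_4² - 189·y_4² = 5355429635001601 - 5355429635001600 = 1 (should be 1). ✓

(x_1, y_1) = (55, 4); (x_4, y_4) = (73180801, 5323120).


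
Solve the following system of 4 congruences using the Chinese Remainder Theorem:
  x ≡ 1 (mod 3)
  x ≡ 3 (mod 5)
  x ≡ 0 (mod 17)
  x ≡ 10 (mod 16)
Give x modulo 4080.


Product of moduli M = 3 · 5 · 17 · 16 = 4080.
Merge one congruence at a time:
  Start: x ≡ 1 (mod 3).
  Combine with x ≡ 3 (mod 5); new modulus lcm = 15.
    Write x = 1 + 3·t and substitute into x ≡ 3 (mod 5): 3·t ≡ 3 − 1 = 2 (mod 5).
    The inverse of 3 mod 5 is 2 (since 3·2 = 6 = 1·5 + 1), so t ≡ 2·2 = 4 ≡ 4 (mod 5).
    Then x = 1 + 3·4 = 13, valid modulo lcm(3, 5) = 15: x ≡ 13 (mod 15).
  Combine with x ≡ 0 (mod 17); new modulus lcm = 255.
    Write x = 13 + 15·t and substitute into x ≡ 0 (mod 17): 15·t ≡ 0 − 13 = -13 (mod 17).
    Reduce coefficients mod 17: 15·t ≡ 4 (mod 17).
    The inverse of 15 mod 17 is 8 (since 15·8 = 120 = 7·17 + 1), so t ≡ 8·4 = 32 ≡ 15 (mod 17).
    Then x = 13 + 15·15 = 238, valid modulo lcm(15, 17) = 255: x ≡ 238 (mod 255).
  Combine with x ≡ 10 (mod 16); new modulus lcm = 4080.
    Write x = 238 + 255·t and substitute into x ≡ 10 (mod 16): 255·t ≡ 10 − 238 = -228 (mod 16).
    Reduce coefficients mod 16: 15·t ≡ 12 (mod 16).
    The inverse of 15 mod 16 is 15 (since 15·15 = 225 = 14·16 + 1), so t ≡ 15·12 = 180 ≡ 4 (mod 16).
    Then x = 238 + 255·4 = 1258, valid modulo lcm(255, 16) = 4080: x ≡ 1258 (mod 4080).
Verify against each original: 1258 mod 3 = 1, 1258 mod 5 = 3, 1258 mod 17 = 0, 1258 mod 16 = 10.

x ≡ 1258 (mod 4080).


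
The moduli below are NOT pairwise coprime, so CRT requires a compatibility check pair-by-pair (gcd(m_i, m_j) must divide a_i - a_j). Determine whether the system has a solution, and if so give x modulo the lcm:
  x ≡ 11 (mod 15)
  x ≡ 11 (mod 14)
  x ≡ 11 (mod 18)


Moduli 15, 14, 18 are not pairwise coprime, so CRT works modulo lcm(m_i) when all pairwise compatibility conditions hold.
Pairwise compatibility: gcd(m_i, m_j) must divide a_i - a_j for every pair.
Merge one congruence at a time:
  Start: x ≡ 11 (mod 15).
  Combine with x ≡ 11 (mod 14): gcd(15, 14) = 1; 11 - 11 = 0, which IS divisible by 1, so compatible.
    Write x = 11 + 15·t and substitute into x ≡ 11 (mod 14): 15·t ≡ 11 − 11 = 0 (mod 14).
    Reduce coefficients mod 14: 1·t ≡ 0 (mod 14).
    So t ≡ 0 (mod 14).
    Then x = 11 + 15·0 = 11, valid modulo lcm(15, 14) = 210: x ≡ 11 (mod 210).
  Combine with x ≡ 11 (mod 18): gcd(210, 18) = 6; 11 - 11 = 0, which IS divisible by 6, so compatible.
    Write x = 11 + 210·t and substitute into x ≡ 11 (mod 18): 210·t ≡ 11 − 11 = 0 (mod 18).
    Divide the congruence (and modulus) by g = 6: 35·t ≡ 0 (mod 3).
    Reduce coefficients mod 3: 2·t ≡ 0 (mod 3).
    The inverse of 2 mod 3 is 2 (since 2·2 = 4 = 1·3 + 1), so t ≡ 2·0 = 0 ≡ 0 (mod 3).
    Then x = 11 + 210·0 = 11, valid modulo lcm(210, 18) = 630: x ≡ 11 (mod 630).
Verify: 11 mod 15 = 11, 11 mod 14 = 11, 11 mod 18 = 11.

x ≡ 11 (mod 630).


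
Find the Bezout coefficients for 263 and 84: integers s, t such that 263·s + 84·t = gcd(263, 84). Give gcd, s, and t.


Euclidean algorithm on (263, 84) — divide until remainder is 0:
  263 = 3 · 84 + 11
  84 = 7 · 11 + 7
  11 = 1 · 7 + 4
  7 = 1 · 4 + 3
  4 = 1 · 3 + 1
  3 = 3 · 1 + 0
gcd(263, 84) = 1.
Track Bezout coefficients alongside the remainders: start with r₀ = 263 = a·1 + b·0 (s = 1, t = 0) and r₁ = 84 = a·0 + b·1 (s = 0, t = 1); each new remainder r_{k+1} = r_{k-1} − q_k·r_k inherits s_{k+1} = s_{k-1} − q_k·s_k, t_{k+1} = t_{k-1} − q_k·t_k, so r_k = a·s_k + b·t_k at every step:
  q = 3: r = 11, s = 1 − 3·0 = 1, t = 0 − 3·1 = -3  (check: 263·1 + 84·(-3) = 11)
  q = 7: r = 7, s = 0 − 7·1 = -7, t = 1 − 7·(-3) = 22  (check: 263·(-7) + 84·22 = 7)
  q = 1: r = 4, s = 1 − 1·(-7) = 8, t = -3 − 1·22 = -25  (check: 263·8 + 84·(-25) = 4)
  q = 1: r = 3, s = -7 − 1·8 = -15, t = 22 − 1·(-25) = 47  (check: 263·(-15) + 84·47 = 3)
  q = 1: r = 1, s = 8 − 1·(-15) = 23, t = -25 − 1·47 = -72  (check: 263·23 + 84·(-72) = 1)
The row with r = 1 (the gcd) gives the Bezout coefficients s = 23, t = -72.
Result: 263 · (23) + 84 · (-72) = 1.

gcd(263, 84) = 1; s = 23, t = -72 (check: 263·23 + 84·(-72) = 1).


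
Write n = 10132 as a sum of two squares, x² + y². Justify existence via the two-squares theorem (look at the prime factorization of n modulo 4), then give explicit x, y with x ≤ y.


Step 1: Factor n = 10132 = 2^2 · 17 · 149.
Step 2: Check the mod-4 condition on each prime factor: 2 = 2 (special); 17 ≡ 1 (mod 4), exponent 1; 149 ≡ 1 (mod 4), exponent 1.
All primes ≡ 3 (mod 4) appear to even exponent (or don't appear), so by the two-squares theorem n IS expressible as a sum of two squares.
Step 3: Build a representation. Group n = k² · m with k = 2 and m = 17 · 149 = 2533 (a product of primes ≡ 1 (mod 4)); a representation of m scales to one of n via (k·x)² + (k·y)² = k²(x² + y²). Each prime p ≡ 1 (mod 4) is itself a sum of two squares; find a² by testing p − a² for a perfect square:
  17: 17 − 1² = 16 = 4² ⇒ 17 = 1² + 4².
  149: 149 − 1² = 148, 149 − 2² = 145, 149 − 3² = 140, 149 − 4² = 133, 149 − 5² = 124, 149 − 6² = 113, 149 − 7² = 100 = 10² ⇒ 149 = 7² + 10².
  Combine using the Brahmagupta–Fibonacci identity (a² + b²)(c² + d²) = (ac − bd)² + (ad + bc)² = (ac + bd)² + (ad − bc)²:
  17 · 149 = 2533: from (1² + 4²)(7² + 10²), take (1·7 − 4·10, 1·10 + 4·7) = (7 − 40, 10 + 28) = (-33, 38); dropping signs (only squares matter) gives (33, 38); check 33² + 38² = 1089 + 1444 = 2533 ✓.
  Scale by k = 2: (2·33, 2·38) = (66, 76).
Step 4: Order so x ≤ y and verify: 66² + 76² = 4356 + 5776 = 10132 = n. ✓

n = 10132 = 66² + 76² (one valid representation with x ≤ y).


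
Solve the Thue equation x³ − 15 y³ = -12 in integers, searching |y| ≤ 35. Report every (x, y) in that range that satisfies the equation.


The equation is x³ - 15y³ = -12. For fixed y, x³ = 15·y³ − 12, so a solution requires the RHS to be a perfect cube.
Strategy: iterate y from -35 to 35, compute RHS = 15·y³ − 12, and check whether it is a (positive or negative) perfect cube.
Check small values of y:
  y = 0: RHS = -12 is not a perfect cube.
  y = 1: RHS = 3 is not a perfect cube.
  y = -1: RHS = -27 = (-3)³ ⇒ x = -3 works.
  y = 2: RHS = 108 is not a perfect cube.
  y = -2: RHS = -132 is not a perfect cube.
  y = 3: RHS = 393 is not a perfect cube.
  y = -3: RHS = -417 is not a perfect cube.
Continuing the search up to |y| = 35 finds no further solutions beyond those listed.
Collected solutions: (-3, -1).

Solutions (with |y| ≤ 35): (-3, -1).


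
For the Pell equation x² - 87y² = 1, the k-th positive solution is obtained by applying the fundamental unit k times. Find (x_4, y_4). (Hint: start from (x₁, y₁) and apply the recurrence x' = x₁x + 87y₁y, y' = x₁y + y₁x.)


Step 1: Find the fundamental solution (x₁, y₁) of x² - 87y² = 1.
  Expand √87 as a continued fraction. a₀ = ⌊√87⌋ = 9; iterate m_{k+1} = d_k·a_k − m_k, d_{k+1} = (87 − m_{k+1}²)/d_k, a_{k+1} = ⌊(a₀ + m_{k+1})/d_{k+1}⌋ (starting m₀ = 0, d₀ = 1), with convergents p_k = a_k·p_{k-1} + p_{k-2}, q_k = a_k·q_{k-1} + q_{k-2} (p₋₁ = 1, q₋₁ = 0):
  k = 0: a₀ = 9; p₀/q₀ = 9/1; p₀² − 87·q₀² = 81 − 87 = -6.
  k = 1: m = 9, d = 6, a = ⌊(9 + 9)/6⌋ = 3; p/q = (3·9 + 1)/(3·1 + 0) = 28/3; p² − 87·q² = 784 − 783 = 1.
  The first convergent with p² − 87·q² = 1 gives the fundamental solution (x₁, y₁) = (28, 3).
Step 2: Apply the recurrence (x_{n+1}, y_{n+1}) = (x₁x_n + 87y₁y_n, x₁y_n + y₁x_n) repeatedly.
  From (x_1, y_1) = (28, 3): x_2 = 28·28 + 87·3·3 = 1567; y_2 = 28·3 + 3·28 = 168.
  From (x_2, y_2) = (1567, 168): x_3 = 28·1567 + 87·3·168 = 87724; y_3 = 28·168 + 3·1567 = 9405.
  From (x_3, y_3) = (87724, 9405): x_4 = 28·87724 + 87·3·9405 = 4910977; y_4 = 28·9405 + 3·87724 = 526512.
Step 3: Verify x_4² - 87·y_4² = 24117695094529 - 24117695094528 = 1 (should be 1). ✓

(x_1, y_1) = (28, 3); (x_4, y_4) = (4910977, 526512).


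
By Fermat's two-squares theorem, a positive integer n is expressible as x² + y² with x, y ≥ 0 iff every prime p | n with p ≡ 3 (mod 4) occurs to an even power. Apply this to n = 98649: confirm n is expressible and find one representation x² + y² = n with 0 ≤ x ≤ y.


Step 1: Factor n = 98649 = 3^2 · 97 · 113.
Step 2: Check the mod-4 condition on each prime factor: 3 ≡ 3 (mod 4), exponent 2 (must be even); 97 ≡ 1 (mod 4), exponent 1; 113 ≡ 1 (mod 4), exponent 1.
All primes ≡ 3 (mod 4) appear to even exponent (or don't appear), so by the two-squares theorem n IS expressible as a sum of two squares.
Step 3: Build a representation. Group n = k² · m with k = 3 and m = 97 · 113 = 10961 (a product of primes ≡ 1 (mod 4)); a representation of m scales to one of n via (k·x)² + (k·y)² = k²(x² + y²). Each prime p ≡ 1 (mod 4) is itself a sum of two squares; find a² by testing p − a² for a perfect square:
  97: 97 − 1² = 96, 97 − 2² = 93, 97 − 3² = 88, 97 − 4² = 81 = 9² ⇒ 97 = 4² + 9².
  113: 113 − 1² = 112, 113 − 2² = 109, 113 − 3² = 104, 113 − 4² = 97, 113 − 5² = 88, 113 − 6² = 77, 113 − 7² = 64 = 8² ⇒ 113 = 7² + 8².
  Combine using the Brahmagupta–Fibonacci identity (a² + b²)(c² + d²) = (ac − bd)² + (ad + bc)² = (ac + bd)² + (ad − bc)²:
  97 · 113 = 10961: from (4² + 9²)(7² + 8²), take (4·7 − 9·8, 4·8 + 9·7) = (28 − 72, 32 + 63) = (-44, 95); dropping signs (only squares matter) gives (44, 95); check 44² + 95² = 1936 + 9025 = 10961 ✓.
  Scale by k = 3: (3·44, 3·95) = (132, 285).
Step 4: Order so x ≤ y and verify: 132² + 285² = 17424 + 81225 = 98649 = n. ✓

n = 98649 = 132² + 285² (one valid representation with x ≤ y).


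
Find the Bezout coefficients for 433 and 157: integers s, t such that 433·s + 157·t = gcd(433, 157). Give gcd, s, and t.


Euclidean algorithm on (433, 157) — divide until remainder is 0:
  433 = 2 · 157 + 119
  157 = 1 · 119 + 38
  119 = 3 · 38 + 5
  38 = 7 · 5 + 3
  5 = 1 · 3 + 2
  3 = 1 · 2 + 1
  2 = 2 · 1 + 0
gcd(433, 157) = 1.
Track Bezout coefficients alongside the remainders: start with r₀ = 433 = a·1 + b·0 (s = 1, t = 0) and r₁ = 157 = a·0 + b·1 (s = 0, t = 1); each new remainder r_{k+1} = r_{k-1} − q_k·r_k inherits s_{k+1} = s_{k-1} − q_k·s_k, t_{k+1} = t_{k-1} − q_k·t_k, so r_k = a·s_k + b·t_k at every step:
  q = 2: r = 119, s = 1 − 2·0 = 1, t = 0 − 2·1 = -2  (check: 433·1 + 157·(-2) = 119)
  q = 1: r = 38, s = 0 − 1·1 = -1, t = 1 − 1·(-2) = 3  (check: 433·(-1) + 157·3 = 38)
  q = 3: r = 5, s = 1 − 3·(-1) = 4, t = -2 − 3·3 = -11  (check: 433·4 + 157·(-11) = 5)
  q = 7: r = 3, s = -1 − 7·4 = -29, t = 3 − 7·(-11) = 80  (check: 433·(-29) + 157·80 = 3)
  q = 1: r = 2, s = 4 − 1·(-29) = 33, t = -11 − 1·80 = -91  (check: 433·33 + 157·(-91) = 2)
  q = 1: r = 1, s = -29 − 1·33 = -62, t = 80 − 1·(-91) = 171  (check: 433·(-62) + 157·171 = 1)
The row with r = 1 (the gcd) gives the Bezout coefficients s = -62, t = 171.
Result: 433 · (-62) + 157 · (171) = 1.

gcd(433, 157) = 1; s = -62, t = 171 (check: 433·(-62) + 157·171 = 1).


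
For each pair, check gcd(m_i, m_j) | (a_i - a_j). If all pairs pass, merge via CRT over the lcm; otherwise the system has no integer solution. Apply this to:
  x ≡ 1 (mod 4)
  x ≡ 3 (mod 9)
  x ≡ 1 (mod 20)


Moduli 4, 9, 20 are not pairwise coprime, so CRT works modulo lcm(m_i) when all pairwise compatibility conditions hold.
Pairwise compatibility: gcd(m_i, m_j) must divide a_i - a_j for every pair.
Merge one congruence at a time:
  Start: x ≡ 1 (mod 4).
  Combine with x ≡ 3 (mod 9): gcd(4, 9) = 1; 3 - 1 = 2, which IS divisible by 1, so compatible.
    Write x = 1 + 4·t and substitute into x ≡ 3 (mod 9): 4·t ≡ 3 − 1 = 2 (mod 9).
    The inverse of 4 mod 9 is 7 (since 4·7 = 28 = 3·9 + 1), so t ≡ 7·2 = 14 ≡ 5 (mod 9).
    Then x = 1 + 4·5 = 21, valid modulo lcm(4, 9) = 36: x ≡ 21 (mod 36).
  Combine with x ≡ 1 (mod 20): gcd(36, 20) = 4; 1 - 21 = -20, which IS divisible by 4, so compatible.
    Write x = 21 + 36·t and substitute into x ≡ 1 (mod 20): 36·t ≡ 1 − 21 = -20 (mod 20).
    Divide the congruence (and modulus) by g = 4: 9·t ≡ -5 (mod 5).
    Reduce coefficients mod 5: 4·t ≡ 0 (mod 5).
    The inverse of 4 mod 5 is 4 (since 4·4 = 16 = 3·5 + 1), so t ≡ 4·0 = 0 ≡ 0 (mod 5).
    Then x = 21 + 36·0 = 21, valid modulo lcm(36, 20) = 180: x ≡ 21 (mod 180).
Verify: 21 mod 4 = 1, 21 mod 9 = 3, 21 mod 20 = 1.

x ≡ 21 (mod 180).


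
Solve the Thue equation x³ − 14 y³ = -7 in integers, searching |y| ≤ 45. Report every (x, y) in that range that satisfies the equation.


The equation is x³ - 14y³ = -7. For fixed y, x³ = 14·y³ − 7, so a solution requires the RHS to be a perfect cube.
Strategy: iterate y from -45 to 45, compute RHS = 14·y³ − 7, and check whether it is a (positive or negative) perfect cube.
Check small values of y:
  y = 0: RHS = -7 is not a perfect cube.
  y = 1: RHS = 7 is not a perfect cube.
  y = -1: RHS = -21 is not a perfect cube.
  y = 2: RHS = 105 is not a perfect cube.
  y = -2: RHS = -119 is not a perfect cube.
  y = 3: RHS = 371 is not a perfect cube.
  y = -3: RHS = -385 is not a perfect cube.
Continuing the search up to |y| = 45 finds no solutions either.
No (x, y) in the scanned range satisfies the equation.

No integer solutions with |y| ≤ 45.


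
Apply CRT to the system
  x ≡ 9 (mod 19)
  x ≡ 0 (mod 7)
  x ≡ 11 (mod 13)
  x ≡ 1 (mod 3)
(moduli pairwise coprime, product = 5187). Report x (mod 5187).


Product of moduli M = 19 · 7 · 13 · 3 = 5187.
Merge one congruence at a time:
  Start: x ≡ 9 (mod 19).
  Combine with x ≡ 0 (mod 7); new modulus lcm = 133.
    Write x = 9 + 19·t and substitute into x ≡ 0 (mod 7): 19·t ≡ 0 − 9 = -9 (mod 7).
    Reduce coefficients mod 7: 5·t ≡ 5 (mod 7).
    The inverse of 5 mod 7 is 3 (since 5·3 = 15 = 2·7 + 1), so t ≡ 3·5 = 15 ≡ 1 (mod 7).
    Then x = 9 + 19·1 = 28, valid modulo lcm(19, 7) = 133: x ≡ 28 (mod 133).
  Combine with x ≡ 11 (mod 13); new modulus lcm = 1729.
    Write x = 28 + 133·t and substitute into x ≡ 11 (mod 13): 133·t ≡ 11 − 28 = -17 (mod 13).
    Reduce coefficients mod 13: 3·t ≡ 9 (mod 13).
    The inverse of 3 mod 13 is 9 (since 3·9 = 27 = 2·13 + 1), so t ≡ 9·9 = 81 ≡ 3 (mod 13).
    Then x = 28 + 133·3 = 427, valid modulo lcm(133, 13) = 1729: x ≡ 427 (mod 1729).
  Combine with x ≡ 1 (mod 3); new modulus lcm = 5187.
    Write x = 427 + 1729·t and substitute into x ≡ 1 (mod 3): 1729·t ≡ 1 − 427 = -426 (mod 3).
    Reduce coefficients mod 3: 1·t ≡ 0 (mod 3).
    So t ≡ 0 (mod 3).
    Then x = 427 + 1729·0 = 427, valid modulo lcm(1729, 3) = 5187: x ≡ 427 (mod 5187).
Verify against each original: 427 mod 19 = 9, 427 mod 7 = 0, 427 mod 13 = 11, 427 mod 3 = 1.

x ≡ 427 (mod 5187).


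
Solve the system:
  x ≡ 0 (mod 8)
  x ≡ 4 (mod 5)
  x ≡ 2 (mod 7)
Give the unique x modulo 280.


Moduli 8, 5, 7 are pairwise coprime; by CRT there is a unique solution modulo M = 8 · 5 · 7 = 280.
Solve pairwise, accumulating the modulus:
  Start with x ≡ 0 (mod 8).
  Combine with x ≡ 4 (mod 5): since gcd(8, 5) = 1, we get a unique residue mod 40.
    Write x = 0 + 8·t and substitute into x ≡ 4 (mod 5): 8·t ≡ 4 − 0 = 4 (mod 5).
    Reduce coefficients mod 5: 3·t ≡ 4 (mod 5).
    The inverse of 3 mod 5 is 2 (since 3·2 = 6 = 1·5 + 1), so t ≡ 2·4 = 8 ≡ 3 (mod 5).
    Then x = 0 + 8·3 = 24, valid modulo lcm(8, 5) = 40: x ≡ 24 (mod 40).
  Combine with x ≡ 2 (mod 7): since gcd(40, 7) = 1, we get a unique residue mod 280.
    Write x = 24 + 40·t and substitute into x ≡ 2 (mod 7): 40·t ≡ 2 − 24 = -22 (mod 7).
    Reduce coefficients mod 7: 5·t ≡ 6 (mod 7).
    The inverse of 5 mod 7 is 3 (since 5·3 = 15 = 2·7 + 1), so t ≡ 3·6 = 18 ≡ 4 (mod 7).
    Then x = 24 + 40·4 = 184, valid modulo lcm(40, 7) = 280: x ≡ 184 (mod 280).
Verify: 184 mod 8 = 0 ✓, 184 mod 5 = 4 ✓, 184 mod 7 = 2 ✓.

x ≡ 184 (mod 280).


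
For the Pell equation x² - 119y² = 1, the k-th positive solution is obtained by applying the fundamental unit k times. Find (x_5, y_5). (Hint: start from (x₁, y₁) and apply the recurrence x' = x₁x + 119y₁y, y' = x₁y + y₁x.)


Step 1: Find the fundamental solution (x₁, y₁) of x² - 119y² = 1.
  Expand √119 as a continued fraction. a₀ = ⌊√119⌋ = 10; iterate m_{k+1} = d_k·a_k − m_k, d_{k+1} = (119 − m_{k+1}²)/d_k, a_{k+1} = ⌊(a₀ + m_{k+1})/d_{k+1}⌋ (starting m₀ = 0, d₀ = 1), with convergents p_k = a_k·p_{k-1} + p_{k-2}, q_k = a_k·q_{k-1} + q_{k-2} (p₋₁ = 1, q₋₁ = 0):
  k = 0: a₀ = 10; p₀/q₀ = 10/1; p₀² − 119·q₀² = 100 − 119 = -19.
  k = 1: m = 10, d = 19, a = ⌊(10 + 10)/19⌋ = 1; p/q = (1·10 + 1)/(1·1 + 0) = 11/1; p² − 119·q² = 121 − 119 = 2.
  k = 2: m = 9, d = 2, a = ⌊(10 + 9)/2⌋ = 9; p/q = (9·11 + 10)/(9·1 + 1) = 109/10; p² − 119·q² = 11881 − 11900 = -19.
  k = 3: m = 9, d = 19, a = ⌊(10 + 9)/19⌋ = 1; p/q = (1·109 + 11)/(1·10 + 1) = 120/11; p² − 119·q² = 14400 − 14399 = 1.
  The first convergent with p² − 119·q² = 1 gives the fundamental solution (x₁, y₁) = (120, 11).
Step 2: Apply the recurrence (x_{n+1}, y_{n+1}) = (x₁x_n + 119y₁y_n, x₁y_n + y₁x_n) repeatedly.
  From (x_1, y_1) = (120, 11): x_2 = 120·120 + 119·11·11 = 28799; y_2 = 120·11 + 11·120 = 2640.
  From (x_2, y_2) = (28799, 2640): x_3 = 120·28799 + 119·11·2640 = 6911640; y_3 = 120·2640 + 11·28799 = 633589.
  From (x_3, y_3) = (6911640, 633589): x_4 = 120·6911640 + 119·11·633589 = 1658764801; y_4 = 120·633589 + 11·6911640 = 152058720.
  From (x_4, y_4) = (1658764801, 152058720): x_5 = 120·1658764801 + 119·11·152058720 = 398096640600; y_5 = 120·152058720 + 11·1658764801 = 36493459211.
Step 3: Verify x_5² - 119·y_5² = 158480935257005568360000 - 158480935257005568359999 = 1 (should be 1). ✓

(x_1, y_1) = (120, 11); (x_5, y_5) = (398096640600, 36493459211).


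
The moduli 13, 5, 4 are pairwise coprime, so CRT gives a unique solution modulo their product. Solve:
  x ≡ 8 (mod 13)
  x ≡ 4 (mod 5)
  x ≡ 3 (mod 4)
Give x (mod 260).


Moduli 13, 5, 4 are pairwise coprime; by CRT there is a unique solution modulo M = 13 · 5 · 4 = 260.
Solve pairwise, accumulating the modulus:
  Start with x ≡ 8 (mod 13).
  Combine with x ≡ 4 (mod 5): since gcd(13, 5) = 1, we get a unique residue mod 65.
    Write x = 8 + 13·t and substitute into x ≡ 4 (mod 5): 13·t ≡ 4 − 8 = -4 (mod 5).
    Reduce coefficients mod 5: 3·t ≡ 1 (mod 5).
    The inverse of 3 mod 5 is 2 (since 3·2 = 6 = 1·5 + 1), so t ≡ 2·1 = 2 ≡ 2 (mod 5).
    Then x = 8 + 13·2 = 34, valid modulo lcm(13, 5) = 65: x ≡ 34 (mod 65).
  Combine with x ≡ 3 (mod 4): since gcd(65, 4) = 1, we get a unique residue mod 260.
    Write x = 34 + 65·t and substitute into x ≡ 3 (mod 4): 65·t ≡ 3 − 34 = -31 (mod 4).
    Reduce coefficients mod 4: 1·t ≡ 1 (mod 4).
    So t ≡ 1 (mod 4).
    Then x = 34 + 65·1 = 99, valid modulo lcm(65, 4) = 260: x ≡ 99 (mod 260).
Verify: 99 mod 13 = 8 ✓, 99 mod 5 = 4 ✓, 99 mod 4 = 3 ✓.

x ≡ 99 (mod 260).


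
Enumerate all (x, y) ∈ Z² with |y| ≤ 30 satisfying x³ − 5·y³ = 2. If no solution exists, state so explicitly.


The equation is x³ - 5y³ = 2. For fixed y, x³ = 5·y³ + 2, so a solution requires the RHS to be a perfect cube.
Strategy: iterate y from -30 to 30, compute RHS = 5·y³ + 2, and check whether it is a (positive or negative) perfect cube.
Check small values of y:
  y = 0: RHS = 2 is not a perfect cube.
  y = 1: RHS = 7 is not a perfect cube.
  y = -1: RHS = -3 is not a perfect cube.
  y = 2: RHS = 42 is not a perfect cube.
  y = -2: RHS = -38 is not a perfect cube.
  y = 3: RHS = 137 is not a perfect cube.
  y = -3: RHS = -133 is not a perfect cube.
Continuing the search up to |y| = 30 finds no solutions either.
No (x, y) in the scanned range satisfies the equation.

No integer solutions with |y| ≤ 30.


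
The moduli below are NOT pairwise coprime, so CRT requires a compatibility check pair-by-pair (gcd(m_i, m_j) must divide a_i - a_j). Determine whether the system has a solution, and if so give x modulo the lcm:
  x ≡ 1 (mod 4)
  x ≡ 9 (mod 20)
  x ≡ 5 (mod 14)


Moduli 4, 20, 14 are not pairwise coprime, so CRT works modulo lcm(m_i) when all pairwise compatibility conditions hold.
Pairwise compatibility: gcd(m_i, m_j) must divide a_i - a_j for every pair.
Merge one congruence at a time:
  Start: x ≡ 1 (mod 4).
  Combine with x ≡ 9 (mod 20): gcd(4, 20) = 4; 9 - 1 = 8, which IS divisible by 4, so compatible.
    Write x = 1 + 4·t and substitute into x ≡ 9 (mod 20): 4·t ≡ 9 − 1 = 8 (mod 20).
    Divide the congruence (and modulus) by g = 4: 1·t ≡ 2 (mod 5).
    So t ≡ 2 (mod 5).
    Then x = 1 + 4·2 = 9, valid modulo lcm(4, 20) = 20: x ≡ 9 (mod 20).
  Combine with x ≡ 5 (mod 14): gcd(20, 14) = 2; 5 - 9 = -4, which IS divisible by 2, so compatible.
    Write x = 9 + 20·t and substitute into x ≡ 5 (mod 14): 20·t ≡ 5 − 9 = -4 (mod 14).
    Divide the congruence (and modulus) by g = 2: 10·t ≡ -2 (mod 7).
    Reduce coefficients mod 7: 3·t ≡ 5 (mod 7).
    The inverse of 3 mod 7 is 5 (since 3·5 = 15 = 2·7 + 1), so t ≡ 5·5 = 25 ≡ 4 (mod 7).
    Then x = 9 + 20·4 = 89, valid modulo lcm(20, 14) = 140: x ≡ 89 (mod 140).
Verify: 89 mod 4 = 1, 89 mod 20 = 9, 89 mod 14 = 5.

x ≡ 89 (mod 140).


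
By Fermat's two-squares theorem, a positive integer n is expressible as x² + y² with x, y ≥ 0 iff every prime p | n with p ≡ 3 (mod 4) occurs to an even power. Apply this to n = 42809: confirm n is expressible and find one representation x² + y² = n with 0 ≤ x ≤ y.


Step 1: Factor n = 42809 = 13 · 37 · 89.
Step 2: Check the mod-4 condition on each prime factor: 13 ≡ 1 (mod 4), exponent 1; 37 ≡ 1 (mod 4), exponent 1; 89 ≡ 1 (mod 4), exponent 1.
All primes ≡ 3 (mod 4) appear to even exponent (or don't appear), so by the two-squares theorem n IS expressible as a sum of two squares.
Step 3: Build a representation. Here n = 13 · 37 · 89 is a product of primes ≡ 1 (mod 4). Each prime p ≡ 1 (mod 4) is itself a sum of two squares; find a² by testing p − a² for a perfect square:
  13: 13 − 1² = 12, 13 − 2² = 9 = 3² ⇒ 13 = 2² + 3².
  37: 37 − 1² = 36 = 6² ⇒ 37 = 1² + 6².
  89: 89 − 1² = 88, 89 − 2² = 85, 89 − 3² = 80, 89 − 4² = 73, 89 − 5² = 64 = 8² ⇒ 89 = 5² + 8².
  Combine using the Brahmagupta–Fibonacci identity (a² + b²)(c² + d²) = (ac − bd)² + (ad + bc)² = (ac + bd)² + (ad − bc)²:
  13 · 37 = 481: from (2² + 3²)(1² + 6²), take (2·1 − 3·6, 2·6 + 3·1) = (2 − 18, 12 + 3) = (-16, 15); dropping signs (only squares matter) gives (16, 15); check 16² + 15² = 256 + 225 = 481 ✓.
  481 · 89 = 42809: from (16² + 15²)(5² + 8²), take (16·5 − 15·8, 16·8 + 15·5) = (80 − 120, 128 + 75) = (-40, 203); dropping signs (only squares matter) gives (40, 203); check 40² + 203² = 1600 + 41209 = 42809 ✓.
Step 4: Order so x ≤ y and verify: 40² + 203² = 1600 + 41209 = 42809 = n. ✓

n = 42809 = 40² + 203² (one valid representation with x ≤ y).


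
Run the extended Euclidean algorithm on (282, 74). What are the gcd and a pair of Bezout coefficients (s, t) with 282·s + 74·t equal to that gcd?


Euclidean algorithm on (282, 74) — divide until remainder is 0:
  282 = 3 · 74 + 60
  74 = 1 · 60 + 14
  60 = 4 · 14 + 4
  14 = 3 · 4 + 2
  4 = 2 · 2 + 0
gcd(282, 74) = 2.
Track Bezout coefficients alongside the remainders: start with r₀ = 282 = a·1 + b·0 (s = 1, t = 0) and r₁ = 74 = a·0 + b·1 (s = 0, t = 1); each new remainder r_{k+1} = r_{k-1} − q_k·r_k inherits s_{k+1} = s_{k-1} − q_k·s_k, t_{k+1} = t_{k-1} − q_k·t_k, so r_k = a·s_k + b·t_k at every step:
  q = 3: r = 60, s = 1 − 3·0 = 1, t = 0 − 3·1 = -3  (check: 282·1 + 74·(-3) = 60)
  q = 1: r = 14, s = 0 − 1·1 = -1, t = 1 − 1·(-3) = 4  (check: 282·(-1) + 74·4 = 14)
  q = 4: r = 4, s = 1 − 4·(-1) = 5, t = -3 − 4·4 = -19  (check: 282·5 + 74·(-19) = 4)
  q = 3: r = 2, s = -1 − 3·5 = -16, t = 4 − 3·(-19) = 61  (check: 282·(-16) + 74·61 = 2)
The row with r = 2 (the gcd) gives the Bezout coefficients s = -16, t = 61.
Result: 282 · (-16) + 74 · (61) = 2.

gcd(282, 74) = 2; s = -16, t = 61 (check: 282·(-16) + 74·61 = 2).


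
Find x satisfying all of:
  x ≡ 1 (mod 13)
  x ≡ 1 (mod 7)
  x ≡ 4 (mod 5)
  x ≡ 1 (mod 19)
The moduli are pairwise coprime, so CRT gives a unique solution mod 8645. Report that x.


Product of moduli M = 13 · 7 · 5 · 19 = 8645.
Merge one congruence at a time:
  Start: x ≡ 1 (mod 13).
  Combine with x ≡ 1 (mod 7); new modulus lcm = 91.
    Write x = 1 + 13·t and substitute into x ≡ 1 (mod 7): 13·t ≡ 1 − 1 = 0 (mod 7).
    Reduce coefficients mod 7: 6·t ≡ 0 (mod 7).
    The inverse of 6 mod 7 is 6 (since 6·6 = 36 = 5·7 + 1), so t ≡ 6·0 = 0 ≡ 0 (mod 7).
    Then x = 1 + 13·0 = 1, valid modulo lcm(13, 7) = 91: x ≡ 1 (mod 91).
  Combine with x ≡ 4 (mod 5); new modulus lcm = 455.
    Write x = 1 + 91·t and substitute into x ≡ 4 (mod 5): 91·t ≡ 4 − 1 = 3 (mod 5).
    Reduce coefficients mod 5: 1·t ≡ 3 (mod 5).
    So t ≡ 3 (mod 5).
    Then x = 1 + 91·3 = 274, valid modulo lcm(91, 5) = 455: x ≡ 274 (mod 455).
  Combine with x ≡ 1 (mod 19); new modulus lcm = 8645.
    Write x = 274 + 455·t and substitute into x ≡ 1 (mod 19): 455·t ≡ 1 − 274 = -273 (mod 19).
    Reduce coefficients mod 19: 18·t ≡ 12 (mod 19).
    The inverse of 18 mod 19 is 18 (since 18·18 = 324 = 17·19 + 1), so t ≡ 18·12 = 216 ≡ 7 (mod 19).
    Then x = 274 + 455·7 = 3459, valid modulo lcm(455, 19) = 8645: x ≡ 3459 (mod 8645).
Verify against each original: 3459 mod 13 = 1, 3459 mod 7 = 1, 3459 mod 5 = 4, 3459 mod 19 = 1.

x ≡ 3459 (mod 8645).


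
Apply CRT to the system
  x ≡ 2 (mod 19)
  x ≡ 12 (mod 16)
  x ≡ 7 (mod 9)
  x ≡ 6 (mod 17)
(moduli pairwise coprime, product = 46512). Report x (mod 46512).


Product of moduli M = 19 · 16 · 9 · 17 = 46512.
Merge one congruence at a time:
  Start: x ≡ 2 (mod 19).
  Combine with x ≡ 12 (mod 16); new modulus lcm = 304.
    Write x = 2 + 19·t and substitute into x ≡ 12 (mod 16): 19·t ≡ 12 − 2 = 10 (mod 16).
    Reduce coefficients mod 16: 3·t ≡ 10 (mod 16).
    The inverse of 3 mod 16 is 11 (since 3·11 = 33 = 2·16 + 1), so t ≡ 11·10 = 110 ≡ 14 (mod 16).
    Then x = 2 + 19·14 = 268, valid modulo lcm(19, 16) = 304: x ≡ 268 (mod 304).
  Combine with x ≡ 7 (mod 9); new modulus lcm = 2736.
    Write x = 268 + 304·t and substitute into x ≡ 7 (mod 9): 304·t ≡ 7 − 268 = -261 (mod 9).
    Reduce coefficients mod 9: 7·t ≡ 0 (mod 9).
    The inverse of 7 mod 9 is 4 (since 7·4 = 28 = 3·9 + 1), so t ≡ 4·0 = 0 ≡ 0 (mod 9).
    Then x = 268 + 304·0 = 268, valid modulo lcm(304, 9) = 2736: x ≡ 268 (mod 2736).
  Combine with x ≡ 6 (mod 17); new modulus lcm = 46512.
    Write x = 268 + 2736·t and substitute into x ≡ 6 (mod 17): 2736·t ≡ 6 − 268 = -262 (mod 17).
    Reduce coefficients mod 17: 16·t ≡ 10 (mod 17).
    The inverse of 16 mod 17 is 16 (since 16·16 = 256 = 15·17 + 1), so t ≡ 16·10 = 160 ≡ 7 (mod 17).
    Then x = 268 + 2736·7 = 19420, valid modulo lcm(2736, 17) = 46512: x ≡ 19420 (mod 46512).
Verify against each original: 19420 mod 19 = 2, 19420 mod 16 = 12, 19420 mod 9 = 7, 19420 mod 17 = 6.

x ≡ 19420 (mod 46512).


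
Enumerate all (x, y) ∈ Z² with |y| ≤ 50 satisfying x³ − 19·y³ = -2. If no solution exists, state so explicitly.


The equation is x³ - 19y³ = -2. For fixed y, x³ = 19·y³ − 2, so a solution requires the RHS to be a perfect cube.
Strategy: iterate y from -50 to 50, compute RHS = 19·y³ − 2, and check whether it is a (positive or negative) perfect cube.
Check small values of y:
  y = 0: RHS = -2 is not a perfect cube.
  y = 1: RHS = 17 is not a perfect cube.
  y = -1: RHS = -21 is not a perfect cube.
  y = 2: RHS = 150 is not a perfect cube.
  y = -2: RHS = -154 is not a perfect cube.
  y = 3: RHS = 511 is not a perfect cube.
  y = -3: RHS = -515 is not a perfect cube.
Continuing the search up to |y| = 50 finds no solutions either.
No (x, y) in the scanned range satisfies the equation.

No integer solutions with |y| ≤ 50.


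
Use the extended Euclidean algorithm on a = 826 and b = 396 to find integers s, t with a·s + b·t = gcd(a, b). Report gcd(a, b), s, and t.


Euclidean algorithm on (826, 396) — divide until remainder is 0:
  826 = 2 · 396 + 34
  396 = 11 · 34 + 22
  34 = 1 · 22 + 12
  22 = 1 · 12 + 10
  12 = 1 · 10 + 2
  10 = 5 · 2 + 0
gcd(826, 396) = 2.
Track Bezout coefficients alongside the remainders: start with r₀ = 826 = a·1 + b·0 (s = 1, t = 0) and r₁ = 396 = a·0 + b·1 (s = 0, t = 1); each new remainder r_{k+1} = r_{k-1} − q_k·r_k inherits s_{k+1} = s_{k-1} − q_k·s_k, t_{k+1} = t_{k-1} − q_k·t_k, so r_k = a·s_k + b·t_k at every step:
  q = 2: r = 34, s = 1 − 2·0 = 1, t = 0 − 2·1 = -2  (check: 826·1 + 396·(-2) = 34)
  q = 11: r = 22, s = 0 − 11·1 = -11, t = 1 − 11·(-2) = 23  (check: 826·(-11) + 396·23 = 22)
  q = 1: r = 12, s = 1 − 1·(-11) = 12, t = -2 − 1·23 = -25  (check: 826·12 + 396·(-25) = 12)
  q = 1: r = 10, s = -11 − 1·12 = -23, t = 23 − 1·(-25) = 48  (check: 826·(-23) + 396·48 = 10)
  q = 1: r = 2, s = 12 − 1·(-23) = 35, t = -25 − 1·48 = -73  (check: 826·35 + 396·(-73) = 2)
The row with r = 2 (the gcd) gives the Bezout coefficients s = 35, t = -73.
Result: 826 · (35) + 396 · (-73) = 2.

gcd(826, 396) = 2; s = 35, t = -73 (check: 826·35 + 396·(-73) = 2).


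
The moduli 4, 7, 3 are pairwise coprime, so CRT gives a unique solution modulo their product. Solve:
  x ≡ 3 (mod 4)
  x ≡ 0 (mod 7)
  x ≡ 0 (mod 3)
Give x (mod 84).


Moduli 4, 7, 3 are pairwise coprime; by CRT there is a unique solution modulo M = 4 · 7 · 3 = 84.
Solve pairwise, accumulating the modulus:
  Start with x ≡ 3 (mod 4).
  Combine with x ≡ 0 (mod 7): since gcd(4, 7) = 1, we get a unique residue mod 28.
    Write x = 3 + 4·t and substitute into x ≡ 0 (mod 7): 4·t ≡ 0 − 3 = -3 (mod 7).
    Reduce coefficients mod 7: 4·t ≡ 4 (mod 7).
    The inverse of 4 mod 7 is 2 (since 4·2 = 8 = 1·7 + 1), so t ≡ 2·4 = 8 ≡ 1 (mod 7).
    Then x = 3 + 4·1 = 7, valid modulo lcm(4, 7) = 28: x ≡ 7 (mod 28).
  Combine with x ≡ 0 (mod 3): since gcd(28, 3) = 1, we get a unique residue mod 84.
    Write x = 7 + 28·t and substitute into x ≡ 0 (mod 3): 28·t ≡ 0 − 7 = -7 (mod 3).
    Reduce coefficients mod 3: 1·t ≡ 2 (mod 3).
    So t ≡ 2 (mod 3).
    Then x = 7 + 28·2 = 63, valid modulo lcm(28, 3) = 84: x ≡ 63 (mod 84).
Verify: 63 mod 4 = 3 ✓, 63 mod 7 = 0 ✓, 63 mod 3 = 0 ✓.

x ≡ 63 (mod 84).
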